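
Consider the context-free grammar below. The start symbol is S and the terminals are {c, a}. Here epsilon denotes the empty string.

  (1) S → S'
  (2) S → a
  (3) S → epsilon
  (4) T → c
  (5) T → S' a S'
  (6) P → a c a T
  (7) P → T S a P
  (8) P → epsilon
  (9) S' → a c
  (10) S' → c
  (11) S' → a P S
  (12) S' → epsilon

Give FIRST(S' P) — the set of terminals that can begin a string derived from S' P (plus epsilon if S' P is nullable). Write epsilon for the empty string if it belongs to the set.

FIRST(S') = {epsilon, a, c}
FIRST(S) = {epsilon, a, c}  (via S')
FIRST(T) = {a, c}  (via S' a S')
FIRST(P) = {epsilon, a, c}  (via T S a P)
FIRST(S' P): take FIRST of each symbol in turn, carrying on past any symbol whose FIRST contains epsilon; result {epsilon, a, c}.

{epsilon, a, c}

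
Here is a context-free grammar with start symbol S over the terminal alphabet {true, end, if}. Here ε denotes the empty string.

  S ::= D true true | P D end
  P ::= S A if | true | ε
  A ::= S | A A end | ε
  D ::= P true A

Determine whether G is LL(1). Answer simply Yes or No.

FIRST(S) = {true}
FIRST(P) = {ε, true}
FIRST(A) = {ε, end, true}
FIRST(D) = {true}
FOLLOW(S) = {$, end, if, true}
FOLLOW(P) = {true}
FOLLOW(A) = {end, if, true}
FOLLOW(D) = {end, true}
Cell M[A, end] receives both A ::= A A end and A ::= ε — the grammar is not LL(1).

No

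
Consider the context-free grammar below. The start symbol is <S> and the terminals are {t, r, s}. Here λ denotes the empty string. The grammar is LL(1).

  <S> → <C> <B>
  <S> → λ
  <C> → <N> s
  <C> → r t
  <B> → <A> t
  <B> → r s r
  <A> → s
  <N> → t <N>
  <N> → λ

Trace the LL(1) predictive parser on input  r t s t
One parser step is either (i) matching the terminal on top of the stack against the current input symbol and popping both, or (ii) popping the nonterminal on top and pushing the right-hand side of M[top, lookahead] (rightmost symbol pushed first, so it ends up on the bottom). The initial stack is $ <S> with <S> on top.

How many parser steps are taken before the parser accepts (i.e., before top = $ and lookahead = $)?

8

     Stack      Input      Action
  1  $ <S>      r t s t $  expand <S> → <C> <B>
  2  $ <B> <C>  r t s t $  expand <C> → r t
  3  $ <B> t r  r t s t $  match r
  4  $ <B> t    t s t $    match t
  5  $ <B>      s t $      expand <B> → <A> t
  6  $ t <A>    s t $      expand <A> → s
  7  $ t s      s t $      match s
  8  $ t        t $        match t
Accept reached after 8 steps.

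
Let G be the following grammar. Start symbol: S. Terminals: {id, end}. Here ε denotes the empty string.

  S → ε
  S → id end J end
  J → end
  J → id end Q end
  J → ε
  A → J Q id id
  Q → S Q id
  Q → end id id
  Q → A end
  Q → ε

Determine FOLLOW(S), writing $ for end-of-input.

FIRST(S): from S→ε we get {ε}; from S→id end J end we get {id}. So FIRST(S) = {ε, id}.
FIRST(J): from J→end we get {end}; from J→id end Q end we get {id}; from J→ε we get {ε}. So FIRST(J) = {ε, end, id}.
FIRST(A): from A→J Q id id we get {end, id}. So FIRST(A) = {end, id}.
FIRST(Q): from Q→S Q id we get {end, id}; from Q→end id id we get {end}; from Q→A end we get {end, id}; from Q→ε we get {ε}. So FIRST(Q) = {ε, end, id}.
FOLLOW(S) includes $ since S is the start symbol.
FOLLOW(S): in Q→S Q id, S is followed by Q id with FIRST {end, id}. Thus FOLLOW(S) = {$, end, id}.
FOLLOW(J): in S→id end J end, J is followed by end with FIRST {end}; in A→J Q id id, J is followed by Q id id with FIRST {end, id}. Thus FOLLOW(J) = {end, id}.
FOLLOW(A): in Q→A end, A is followed by end with FIRST {end}. Thus FOLLOW(A) = {end}.
FOLLOW(Q): in J→id end Q end, Q is followed by end with FIRST {end}; in A→J Q id id, Q is followed by id id with FIRST {id}; in Q→S Q id, Q is followed by id with FIRST {id}. Thus FOLLOW(Q) = {end, id}.

{$, end, id}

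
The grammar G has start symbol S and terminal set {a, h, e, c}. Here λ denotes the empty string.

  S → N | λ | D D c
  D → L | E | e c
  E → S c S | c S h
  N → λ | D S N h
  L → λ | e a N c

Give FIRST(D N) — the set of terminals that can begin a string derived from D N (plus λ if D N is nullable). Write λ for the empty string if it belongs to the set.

{λ, c, e, h}

FIRST(L) = {λ, e}
FIRST(S) = {λ, c, e, h}  (via N, D D c)
FIRST(E) = {c, e, h}  (via S c S)
FIRST(D) = {λ, c, e, h}  (via L, E)
FIRST(N) = {λ, c, e, h}  (via D S N h)
FIRST(D N): take FIRST of each symbol in turn, carrying on past any symbol whose FIRST contains λ; result {λ, c, e, h}.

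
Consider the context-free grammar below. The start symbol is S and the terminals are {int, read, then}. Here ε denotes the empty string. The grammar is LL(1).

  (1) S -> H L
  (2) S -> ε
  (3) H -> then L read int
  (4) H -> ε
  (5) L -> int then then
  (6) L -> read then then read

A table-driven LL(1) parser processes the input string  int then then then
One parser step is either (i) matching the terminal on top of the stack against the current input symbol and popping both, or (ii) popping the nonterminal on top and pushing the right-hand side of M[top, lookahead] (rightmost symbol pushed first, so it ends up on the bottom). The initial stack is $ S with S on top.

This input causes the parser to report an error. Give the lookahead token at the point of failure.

step 1: stack=$ S  input=int then then then $  — expand S -> H L
step 2: stack=$ L H  input=int then then then $  — expand H -> ε
step 3: stack=$ L  input=int then then then $  — expand L -> int then then
step 4: stack=$ then then int  input=int then then then $  — match int
step 5: stack=$ then then  input=then then then $  — match then
step 6: stack=$ then  input=then then $  — match then
step 7: stack=$  input=then $  — error: stack empty but input remains

then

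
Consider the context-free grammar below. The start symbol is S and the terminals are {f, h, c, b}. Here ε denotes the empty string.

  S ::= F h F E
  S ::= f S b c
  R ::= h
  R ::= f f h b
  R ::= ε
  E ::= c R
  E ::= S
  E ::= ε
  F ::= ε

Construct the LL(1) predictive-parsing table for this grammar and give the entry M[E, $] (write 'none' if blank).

E ::= ε

FIRST(R): from R::=h we get {h}; from R::=f f h b we get {f}; from R::=ε we get {ε}. So FIRST(R) = {ε, f, h}.
FIRST(F): from F::=ε we get {ε}. So FIRST(F) = {ε}.
FIRST(S): from S::=F h F E we get {h}; from S::=f S b c we get {f}. So FIRST(S) = {f, h}.
FIRST(E): from E::=c R we get {c}; from E::=S we get {f, h}; from E::=ε we get {ε}. So FIRST(E) = {ε, c, f, h}.
FOLLOW(S) includes $ since S is the start symbol.
FOLLOW(S): in S::=f S b c, S is followed by b c with FIRST {b}; in E::=S, the suffix after S is empty, so FOLLOW(S) ⊇ FOLLOW(E) = {$, b}. Thus FOLLOW(S) = {$, b}.
FOLLOW(E): in S::=F h F E, the suffix after E is empty, so FOLLOW(E) ⊇ FOLLOW(S) = {$, b}. Thus FOLLOW(E) = {$, b}.
For E ::= c R: FIRST(c R) = {c}, so it goes in M[E, t] for t ∈ {c}.
For E ::= S: FIRST(S) = {f, h}, so it goes in M[E, t] for t ∈ {f, h}.
For E ::= ε: FIRST(ε) = {ε}, so it goes in M[E, t] for t ∈ {}; since ε ∈ FIRST, also for every t ∈ FOLLOW(E) = {$, b}.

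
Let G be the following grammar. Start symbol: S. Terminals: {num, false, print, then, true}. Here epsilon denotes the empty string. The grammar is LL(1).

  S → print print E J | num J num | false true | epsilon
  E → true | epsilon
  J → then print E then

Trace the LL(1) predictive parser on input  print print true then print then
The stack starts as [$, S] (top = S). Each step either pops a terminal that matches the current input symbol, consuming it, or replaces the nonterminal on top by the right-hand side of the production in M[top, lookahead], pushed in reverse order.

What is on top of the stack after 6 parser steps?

then

step 1: stack=$ S  input=print print true then print then $  — expand S → print print E J
step 2: stack=$ J E print print  input=print print true then print then $  — match print
step 3: stack=$ J E print  input=print true then print then $  — match print
step 4: stack=$ J E  input=true then print then $  — expand E → true
step 5: stack=$ J true  input=true then print then $  — match true
step 6: stack=$ J  input=then print then $  — expand J → then print E then
Stack after step 6: $ then E print then (top = then).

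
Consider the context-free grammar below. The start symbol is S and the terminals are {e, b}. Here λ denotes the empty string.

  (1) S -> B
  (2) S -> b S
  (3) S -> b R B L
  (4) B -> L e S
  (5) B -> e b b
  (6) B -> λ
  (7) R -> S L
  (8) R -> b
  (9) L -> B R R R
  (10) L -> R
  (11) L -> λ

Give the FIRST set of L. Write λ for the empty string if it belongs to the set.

FIRST(S): from S->B we get {λ, b, e}; from S->b S we get {b}; from S->b R B L we get {b}. So FIRST(S) = {λ, b, e}.
FIRST(B): from B->L e S we get {b, e}; from B->e b b we get {e}; from B->λ we get {λ}. So FIRST(B) = {λ, b, e}.
FIRST(R): from R->S L we get {λ, b, e}; from R->b we get {b}. So FIRST(R) = {λ, b, e}.
FIRST(L): from L->B R R R we get {λ, b, e}; from L->R we get {λ, b, e}; from L->λ we get {λ}. So FIRST(L) = {λ, b, e}.

{λ, b, e}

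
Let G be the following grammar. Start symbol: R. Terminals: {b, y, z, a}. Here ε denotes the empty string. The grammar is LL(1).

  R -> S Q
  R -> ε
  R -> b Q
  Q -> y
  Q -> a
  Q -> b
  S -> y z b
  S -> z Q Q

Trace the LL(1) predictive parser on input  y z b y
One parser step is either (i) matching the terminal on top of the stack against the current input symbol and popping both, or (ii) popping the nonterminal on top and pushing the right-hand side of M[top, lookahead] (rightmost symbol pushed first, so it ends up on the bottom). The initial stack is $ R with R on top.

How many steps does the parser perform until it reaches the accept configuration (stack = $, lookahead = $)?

     Stack      Input      Action
  1  $ R        y z b y $  expand R -> S Q
  2  $ Q S      y z b y $  expand S -> y z b
  3  $ Q b z y  y z b y $  match y
  4  $ Q b z    z b y $    match z
  5  $ Q b      b y $      match b
  6  $ Q        y $        expand Q -> y
  7  $ y        y $        match y
Accept reached after 7 steps.

7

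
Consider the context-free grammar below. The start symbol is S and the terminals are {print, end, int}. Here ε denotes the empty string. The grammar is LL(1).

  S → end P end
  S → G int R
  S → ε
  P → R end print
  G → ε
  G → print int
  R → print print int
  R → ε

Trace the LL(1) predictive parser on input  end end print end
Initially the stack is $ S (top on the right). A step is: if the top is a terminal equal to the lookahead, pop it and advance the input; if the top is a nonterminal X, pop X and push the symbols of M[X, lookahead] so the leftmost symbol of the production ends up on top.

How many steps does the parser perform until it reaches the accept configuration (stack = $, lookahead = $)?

     Stack              Input                Action
  1  $ S                end end print end $  expand S → end P end
  2  $ end P end        end end print end $  match end
  3  $ end P            end print end $      expand P → R end print
  4  $ end print end R  end print end $      expand R → ε
  5  $ end print end    end print end $      match end
  6  $ end print        print end $          match print
  7  $ end              end $                match end
Accept reached after 7 steps.

7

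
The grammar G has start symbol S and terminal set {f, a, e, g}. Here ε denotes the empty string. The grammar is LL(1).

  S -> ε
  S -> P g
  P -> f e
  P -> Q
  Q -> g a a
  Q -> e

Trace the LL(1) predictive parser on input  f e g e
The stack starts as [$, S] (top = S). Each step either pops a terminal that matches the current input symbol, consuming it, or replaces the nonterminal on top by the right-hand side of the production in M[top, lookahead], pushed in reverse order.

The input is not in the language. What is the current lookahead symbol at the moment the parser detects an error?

     Stack    Input      Action
  1  $ S      f e g e $  expand S -> P g
  2  $ g P    f e g e $  expand P -> f e
  3  $ g e f  f e g e $  match f
  4  $ g e    e g e $    match e
  5  $ g      g e $      match g
  6  $        e $        error: stack empty but input remains

e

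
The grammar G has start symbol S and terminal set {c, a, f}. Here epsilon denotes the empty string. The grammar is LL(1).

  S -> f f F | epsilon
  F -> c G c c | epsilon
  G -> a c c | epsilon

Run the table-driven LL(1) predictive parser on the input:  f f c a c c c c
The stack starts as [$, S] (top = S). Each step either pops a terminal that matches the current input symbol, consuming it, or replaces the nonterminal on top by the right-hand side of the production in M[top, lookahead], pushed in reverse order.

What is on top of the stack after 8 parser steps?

c

step 1: stack=$ S  input=f f c a c c c c $  — expand S -> f f F
step 2: stack=$ F f f  input=f f c a c c c c $  — match f
step 3: stack=$ F f  input=f c a c c c c $  — match f
step 4: stack=$ F  input=c a c c c c $  — expand F -> c G c c
step 5: stack=$ c c G c  input=c a c c c c $  — match c
step 6: stack=$ c c G  input=a c c c c $  — expand G -> a c c
step 7: stack=$ c c c c a  input=a c c c c $  — match a
step 8: stack=$ c c c c  input=c c c c $  — match c
Stack after step 8: $ c c c (top = c).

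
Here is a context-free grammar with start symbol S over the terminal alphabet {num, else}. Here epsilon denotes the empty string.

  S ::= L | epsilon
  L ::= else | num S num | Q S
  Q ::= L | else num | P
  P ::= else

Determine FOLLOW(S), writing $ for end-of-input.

FIRST(P): from P::=else we get {else}. So FIRST(P) = {else}.
FIRST(S): from S::=L we get {else, num}; from S::=epsilon we get {epsilon}. So FIRST(S) = {epsilon, else, num}.
FIRST(L): from L::=else we get {else}; from L::=num S num we get {num}; from L::=Q S we get {else, num}. So FIRST(L) = {else, num}.
FIRST(Q): from Q::=L we get {else, num}; from Q::=else num we get {else}; from Q::=P we get {else}. So FIRST(Q) = {else, num}.
FOLLOW(S) includes $ since S is the start symbol.
FOLLOW(S): in L::=num S num, S is followed by num with FIRST {num}; in L::=Q S, the suffix after S is empty, so FOLLOW(S) ⊇ FOLLOW(L) = {$, else, num}. Thus FOLLOW(S) = {$, else, num}.
FOLLOW(L): in S::=L, the suffix after L is empty, so FOLLOW(L) ⊇ FOLLOW(S) = {$, else, num}; in Q::=L, the suffix after L is empty, so FOLLOW(L) ⊇ FOLLOW(Q) = {$, else, num}. Thus FOLLOW(L) = {$, else, num}.
FOLLOW(Q): in L::=Q S, Q is followed by S with FIRST {epsilon, else, num}; in L::=Q S, the suffix after Q is nullable, so FOLLOW(Q) ⊇ FOLLOW(L) = {$, else, num}. Thus FOLLOW(Q) = {$, else, num}.
FOLLOW(P): in Q::=P, the suffix after P is empty, so FOLLOW(P) ⊇ FOLLOW(Q) = {$, else, num}. Thus FOLLOW(P) = {$, else, num}.

{$, else, num}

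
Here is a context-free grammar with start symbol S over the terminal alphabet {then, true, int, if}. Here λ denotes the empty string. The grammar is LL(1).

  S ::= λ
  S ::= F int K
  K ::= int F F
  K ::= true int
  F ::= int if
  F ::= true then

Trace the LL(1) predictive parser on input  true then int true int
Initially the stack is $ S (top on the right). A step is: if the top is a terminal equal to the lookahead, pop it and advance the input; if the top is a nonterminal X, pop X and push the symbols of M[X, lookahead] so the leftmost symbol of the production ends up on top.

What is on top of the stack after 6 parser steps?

true

step 1: stack=$ S  input=true then int true int $  — expand S ::= F int K
step 2: stack=$ K int F  input=true then int true int $  — expand F ::= true then
step 3: stack=$ K int then true  input=true then int true int $  — match true
step 4: stack=$ K int then  input=then int true int $  — match then
step 5: stack=$ K int  input=int true int $  — match int
step 6: stack=$ K  input=true int $  — expand K ::= true int
Stack after step 6: $ int true (top = true).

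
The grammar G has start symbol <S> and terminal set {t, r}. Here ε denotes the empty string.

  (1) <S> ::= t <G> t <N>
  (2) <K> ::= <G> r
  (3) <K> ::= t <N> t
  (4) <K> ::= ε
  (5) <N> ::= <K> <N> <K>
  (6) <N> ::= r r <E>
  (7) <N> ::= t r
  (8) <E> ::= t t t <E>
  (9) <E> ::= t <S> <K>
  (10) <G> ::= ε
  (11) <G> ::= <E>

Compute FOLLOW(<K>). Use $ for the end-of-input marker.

{$, r, t}

FIRST(<S>): from <S>::=t <G> t <N> we get {t}. So FIRST(<S>) = {t}.
FIRST(<E>): from <E>::=t t t <E> we get {t}; from <E>::=t <S> <K> we get {t}. So FIRST(<E>) = {t}.
FIRST(<G>): from <G>::=ε we get {ε}; from <G>::=<E> we get {t}. So FIRST(<G>) = {ε, t}.
FIRST(<K>): from <K>::=<G> r we get {r, t}; from <K>::=t <N> t we get {t}; from <K>::=ε we get {ε}. So FIRST(<K>) = {ε, r, t}.
FIRST(<N>): from <N>::=<K> <N> <K> we get {r, t}; from <N>::=r r <E> we get {r}; from <N>::=t r we get {t}. So FIRST(<N>) = {r, t}.
FOLLOW(<S>) includes $ since <S> is the start symbol.
FOLLOW(<G>): in <S>::=t <G> t <N>, <G> is followed by t <N> with FIRST {t}; in <K>::=<G> r, <G> is followed by r with FIRST {r}. Thus FOLLOW(<G>) = {r, t}.
FOLLOW(<S>): in <E>::=t <S> <K>, <S> is followed by <K> with FIRST {ε, r, t}; in <E>::=t <S> <K>, the suffix after <S> is nullable, so FOLLOW(<S>) ⊇ FOLLOW(<E>) = {$, r, t}. Thus FOLLOW(<S>) = {$, r, t}.
FOLLOW(<N>): in <S>::=t <G> t <N>, the suffix after <N> is empty, so FOLLOW(<N>) ⊇ FOLLOW(<S>) = {$, r, t}; in <K>::=t <N> t, <N> is followed by t with FIRST {t}; in <N>::=<K> <N> <K>, <N> is followed by <K> with FIRST {ε, r, t}; in <N>::=<K> <N> <K>, the suffix after <N> is nullable (adds nothing new). Thus FOLLOW(<N>) = {$, r, t}.
FOLLOW(<E>): in <N>::=r r <E>, the suffix after <E> is empty, so FOLLOW(<E>) ⊇ FOLLOW(<N>) = {$, r, t}; in <E>::=t t t <E>, the suffix after <E> is empty (adds nothing new); in <G>::=<E>, the suffix after <E> is empty, so FOLLOW(<E>) ⊇ FOLLOW(<G>) = {r, t}. Thus FOLLOW(<E>) = {$, r, t}.
FOLLOW(<K>): in <N>::=<K> <N> <K> (occurrence 1), <K> is followed by <N> <K> with FIRST {r, t}; in <N>::=<K> <N> <K> (occurrence 2), the suffix after <K> is empty, so FOLLOW(<K>) ⊇ FOLLOW(<N>) = {$, r, t}; in <E>::=t <S> <K>, the suffix after <K> is empty, so FOLLOW(<K>) ⊇ FOLLOW(<E>) = {$, r, t}. Thus FOLLOW(<K>) = {$, r, t}.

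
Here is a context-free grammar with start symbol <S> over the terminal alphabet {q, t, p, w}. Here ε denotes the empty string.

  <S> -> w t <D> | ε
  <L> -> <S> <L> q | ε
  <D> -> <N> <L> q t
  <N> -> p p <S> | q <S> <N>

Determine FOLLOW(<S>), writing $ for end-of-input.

FIRST(<S>): from <S>->w t <D> we get {w}; from <S>->ε we get {ε}. So FIRST(<S>) = {ε, w}.
FIRST(<N>): from <N>->p p <S> we get {p}; from <N>->q <S> <N> we get {q}. So FIRST(<N>) = {p, q}.
FIRST(<L>): from <L>-><S> <L> q we get {q, w}; from <L>->ε we get {ε}. So FIRST(<L>) = {ε, q, w}.
FIRST(<D>): from <D>-><N> <L> q t we get {p, q}. So FIRST(<D>) = {p, q}.
FOLLOW(<S>) includes $ since <S> is the start symbol.
FOLLOW(<L>): in <L>-><S> <L> q, <L> is followed by q with FIRST {q}; in <D>-><N> <L> q t, <L> is followed by q t with FIRST {q}. Thus FOLLOW(<L>) = {q}.
FOLLOW(<N>): in <D>-><N> <L> q t, <N> is followed by <L> q t with FIRST {q, w}; in <N>->q <S> <N>, the suffix after <N> is empty (adds nothing new). Thus FOLLOW(<N>) = {q, w}.
FOLLOW(<S>): in <L>-><S> <L> q, <S> is followed by <L> q with FIRST {q, w}; in <N>->p p <S>, the suffix after <S> is empty, so FOLLOW(<S>) ⊇ FOLLOW(<N>) = {q, w}; in <N>->q <S> <N>, <S> is followed by <N> with FIRST {p, q}. Thus FOLLOW(<S>) = {$, p, q, w}.
FOLLOW(<D>): in <S>->w t <D>, the suffix after <D> is empty, so FOLLOW(<D>) ⊇ FOLLOW(<S>) = {$, p, q, w}. Thus FOLLOW(<D>) = {$, p, q, w}.

{$, p, q, w}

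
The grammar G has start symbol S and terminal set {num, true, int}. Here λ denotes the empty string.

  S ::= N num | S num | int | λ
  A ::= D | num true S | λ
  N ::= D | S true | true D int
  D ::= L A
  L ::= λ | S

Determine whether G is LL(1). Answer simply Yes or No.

No

FIRST(S) = {λ, int, num, true}
FIRST(A) = {λ, int, num, true}
FIRST(N) = {λ, int, num, true}
FIRST(D) = {λ, int, num, true}
FIRST(L) = {λ, int, num, true}
FOLLOW(S) = {$, int, num, true}
FOLLOW(A) = {int, num}
FOLLOW(N) = {num}
FOLLOW(D) = {int, num}
FOLLOW(L) = {int, num, true}
Cell M[A, int] receives both A ::= D and A ::= λ — the grammar is not LL(1).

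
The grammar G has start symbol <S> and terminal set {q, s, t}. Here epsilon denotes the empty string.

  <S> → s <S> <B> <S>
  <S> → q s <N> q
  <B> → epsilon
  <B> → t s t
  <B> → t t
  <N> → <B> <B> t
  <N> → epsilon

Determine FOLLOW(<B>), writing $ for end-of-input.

FIRST(<S>) = {q, s}
FIRST(<B>) = {epsilon, t}
FIRST(<N>) = {epsilon, t}  (via <B> <B> t)
FOLLOW(<S>) includes $ since <S> is the start symbol.
FOLLOW(<S>): in <S>→s <S> <B> <S> (occurrence 1), <S> is followed by <B> <S> with FIRST {q, s, t}; in <S>→s <S> <B> <S> (occurrence 2), the suffix after <S> is empty (adds nothing new). Thus FOLLOW(<S>) = {$, q, s, t}.
FOLLOW(<B>): in <S>→s <S> <B> <S>, <B> is followed by <S> with FIRST {q, s}; in <N>→<B> <B> t (occurrence 1), <B> is followed by <B> t with FIRST {t}; in <N>→<B> <B> t (occurrence 2), <B> is followed by t with FIRST {t}. Thus FOLLOW(<B>) = {q, s, t}.
FOLLOW(<N>): in <S>→q s <N> q, <N> is followed by q with FIRST {q}. Thus FOLLOW(<N>) = {q}.

{q, s, t}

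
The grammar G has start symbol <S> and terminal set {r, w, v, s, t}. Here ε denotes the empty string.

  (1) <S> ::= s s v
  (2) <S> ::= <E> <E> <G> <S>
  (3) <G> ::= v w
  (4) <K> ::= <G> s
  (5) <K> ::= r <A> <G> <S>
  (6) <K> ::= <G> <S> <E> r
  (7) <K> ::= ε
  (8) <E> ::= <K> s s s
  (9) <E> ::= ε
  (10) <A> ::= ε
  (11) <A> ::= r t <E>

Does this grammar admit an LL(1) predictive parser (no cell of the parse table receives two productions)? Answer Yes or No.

No

FIRST(<S>) = {r, s, v}
FIRST(<G>) = {v}
FIRST(<K>) = {ε, r, v}
FIRST(<E>) = {ε, r, s, v}
FIRST(<A>) = {ε, r}
FOLLOW(<S>) = {$, r, s, v}
FOLLOW(<G>) = {r, s, v}
FOLLOW(<K>) = {s}
FOLLOW(<E>) = {r, s, v}
FOLLOW(<A>) = {v}
Cell M[<E>, r] receives both <E> ::= <K> s s s and <E> ::= ε — the grammar is not LL(1).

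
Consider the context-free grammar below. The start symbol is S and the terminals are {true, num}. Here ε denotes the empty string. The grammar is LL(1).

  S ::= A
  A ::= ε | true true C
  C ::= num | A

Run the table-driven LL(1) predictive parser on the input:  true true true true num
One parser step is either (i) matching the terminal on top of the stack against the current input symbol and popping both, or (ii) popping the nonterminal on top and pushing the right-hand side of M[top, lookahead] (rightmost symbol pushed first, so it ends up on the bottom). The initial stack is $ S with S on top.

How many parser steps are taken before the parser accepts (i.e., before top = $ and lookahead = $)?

      Stack          Input                      Action
   1  $ S            true true true true num $  expand S ::= A
   2  $ A            true true true true num $  expand A ::= true true C
   3  $ C true true  true true true true num $  match true
   4  $ C true       true true true num $       match true
   5  $ C            true true num $            expand C ::= A
   6  $ A            true true num $            expand A ::= true true C
   7  $ C true true  true true num $            match true
   8  $ C true       true num $                 match true
   9  $ C            num $                      expand C ::= num
  10  $ num          num $                      match num
Accept reached after 10 steps.

10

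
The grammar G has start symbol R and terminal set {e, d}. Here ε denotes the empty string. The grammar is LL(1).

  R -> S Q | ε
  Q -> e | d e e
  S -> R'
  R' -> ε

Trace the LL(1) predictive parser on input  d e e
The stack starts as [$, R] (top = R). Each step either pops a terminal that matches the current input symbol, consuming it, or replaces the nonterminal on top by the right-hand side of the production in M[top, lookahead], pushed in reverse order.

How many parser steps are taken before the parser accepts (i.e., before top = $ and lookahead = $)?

7

     Stack    Input    Action
  1  $ R      d e e $  expand R -> S Q
  2  $ Q S    d e e $  expand S -> R'
  3  $ Q R'   d e e $  expand R' -> ε
  4  $ Q      d e e $  expand Q -> d e e
  5  $ e e d  d e e $  match d
  6  $ e e    e e $    match e
  7  $ e      e $      match e
Accept reached after 7 steps.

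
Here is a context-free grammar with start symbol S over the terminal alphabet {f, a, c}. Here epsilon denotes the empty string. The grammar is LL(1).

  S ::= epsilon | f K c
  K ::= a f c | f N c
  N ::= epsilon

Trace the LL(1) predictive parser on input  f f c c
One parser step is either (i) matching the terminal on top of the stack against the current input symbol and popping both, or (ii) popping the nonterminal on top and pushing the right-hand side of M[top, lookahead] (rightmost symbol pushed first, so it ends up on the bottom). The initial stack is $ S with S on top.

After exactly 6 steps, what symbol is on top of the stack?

     Stack      Input      Action
  1  $ S        f f c c $  expand S ::= f K c
  2  $ c K f    f f c c $  match f
  3  $ c K      f c c $    expand K ::= f N c
  4  $ c c N f  f c c $    match f
  5  $ c c N    c c $      expand N ::= epsilon
  6  $ c c      c c $      match c
Stack after step 6: $ c (top = c).

c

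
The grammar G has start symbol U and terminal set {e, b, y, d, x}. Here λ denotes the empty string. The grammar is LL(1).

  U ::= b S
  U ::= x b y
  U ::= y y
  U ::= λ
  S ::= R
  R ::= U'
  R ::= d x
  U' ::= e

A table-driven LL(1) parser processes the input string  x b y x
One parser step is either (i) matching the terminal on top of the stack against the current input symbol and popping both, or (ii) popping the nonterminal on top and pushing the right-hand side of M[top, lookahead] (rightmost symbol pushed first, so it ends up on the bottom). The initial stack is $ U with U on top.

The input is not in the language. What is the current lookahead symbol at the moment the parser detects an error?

     Stack    Input      Action
  1  $ U      x b y x $  expand U ::= x b y
  2  $ y b x  x b y x $  match x
  3  $ y b    b y x $    match b
  4  $ y      y x $      match y
  5  $        x $        error: stack empty but input remains

x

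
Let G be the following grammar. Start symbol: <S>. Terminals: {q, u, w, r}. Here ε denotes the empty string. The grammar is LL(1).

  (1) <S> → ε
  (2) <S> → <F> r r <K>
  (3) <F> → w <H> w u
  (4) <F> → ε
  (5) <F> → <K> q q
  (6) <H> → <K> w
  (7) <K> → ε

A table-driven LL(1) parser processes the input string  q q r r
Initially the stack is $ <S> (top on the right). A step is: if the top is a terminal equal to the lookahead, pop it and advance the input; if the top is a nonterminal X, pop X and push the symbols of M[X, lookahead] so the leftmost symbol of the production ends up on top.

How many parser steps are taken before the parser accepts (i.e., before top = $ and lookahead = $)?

8

step 1: stack=$ <S>  input=q q r r $  — expand <S> → <F> r r <K>
step 2: stack=$ <K> r r <F>  input=q q r r $  — expand <F> → <K> q q
step 3: stack=$ <K> r r q q <K>  input=q q r r $  — expand <K> → ε
step 4: stack=$ <K> r r q q  input=q q r r $  — match q
step 5: stack=$ <K> r r q  input=q r r $  — match q
step 6: stack=$ <K> r r  input=r r $  — match r
step 7: stack=$ <K> r  input=r $  — match r
step 8: stack=$ <K>  input=$  — expand <K> → ε
Accept reached after 8 steps.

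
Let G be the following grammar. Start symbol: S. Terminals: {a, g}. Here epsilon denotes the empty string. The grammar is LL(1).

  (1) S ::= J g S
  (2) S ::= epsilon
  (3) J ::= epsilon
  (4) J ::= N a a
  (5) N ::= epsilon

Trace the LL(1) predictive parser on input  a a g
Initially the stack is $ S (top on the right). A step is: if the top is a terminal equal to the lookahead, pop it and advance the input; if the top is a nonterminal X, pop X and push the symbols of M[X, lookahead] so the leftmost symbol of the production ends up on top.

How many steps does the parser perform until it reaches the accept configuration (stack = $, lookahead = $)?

7

     Stack        Input    Action
  1  $ S          a a g $  expand S ::= J g S
  2  $ S g J      a a g $  expand J ::= N a a
  3  $ S g a a N  a a g $  expand N ::= epsilon
  4  $ S g a a    a a g $  match a
  5  $ S g a      a g $    match a
  6  $ S g        g $      match g
  7  $ S          $        expand S ::= epsilon
Accept reached after 7 steps.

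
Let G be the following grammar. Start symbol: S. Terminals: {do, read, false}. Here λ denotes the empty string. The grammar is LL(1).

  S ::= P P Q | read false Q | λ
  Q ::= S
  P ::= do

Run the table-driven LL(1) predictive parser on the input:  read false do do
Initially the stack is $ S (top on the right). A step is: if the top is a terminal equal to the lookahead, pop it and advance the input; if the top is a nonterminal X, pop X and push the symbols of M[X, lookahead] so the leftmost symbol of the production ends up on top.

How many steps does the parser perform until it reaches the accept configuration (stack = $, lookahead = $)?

step 1: stack=$ S  input=read false do do $  — expand S ::= read false Q
step 2: stack=$ Q false read  input=read false do do $  — match read
step 3: stack=$ Q false  input=false do do $  — match false
step 4: stack=$ Q  input=do do $  — expand Q ::= S
step 5: stack=$ S  input=do do $  — expand S ::= P P Q
step 6: stack=$ Q P P  input=do do $  — expand P ::= do
step 7: stack=$ Q P do  input=do do $  — match do
step 8: stack=$ Q P  input=do $  — expand P ::= do
step 9: stack=$ Q do  input=do $  — match do
step 10: stack=$ Q  input=$  — expand Q ::= S
step 11: stack=$ S  input=$  — expand S ::= λ
Accept reached after 11 steps.

11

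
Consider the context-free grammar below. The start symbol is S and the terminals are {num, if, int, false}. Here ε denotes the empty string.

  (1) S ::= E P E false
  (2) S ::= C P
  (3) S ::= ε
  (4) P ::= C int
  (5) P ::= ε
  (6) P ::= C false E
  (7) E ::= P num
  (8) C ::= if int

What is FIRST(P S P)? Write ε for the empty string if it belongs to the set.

FIRST(C): from C::=if int we get {if}. So FIRST(C) = {if}.
FIRST(P): from P::=C int we get {if}; from P::=ε we get {ε}; from P::=C false E we get {if}. So FIRST(P) = {ε, if}.
FIRST(E): from E::=P num we get {if, num}. So FIRST(E) = {if, num}.
FIRST(S): from S::=E P E false we get {if, num}; from S::=C P we get {if}; from S::=ε we get {ε}. So FIRST(S) = {ε, if, num}.
FIRST(P S P): take FIRST of each symbol in turn, carrying on past any symbol whose FIRST contains ε; result {ε, if, num}.

{ε, if, num}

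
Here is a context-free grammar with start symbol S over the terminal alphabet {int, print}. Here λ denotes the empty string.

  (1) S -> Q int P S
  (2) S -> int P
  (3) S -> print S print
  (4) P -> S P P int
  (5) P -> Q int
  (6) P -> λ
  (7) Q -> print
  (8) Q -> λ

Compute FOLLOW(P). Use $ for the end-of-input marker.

FIRST(Q): from Q->print we get {print}; from Q->λ we get {λ}. So FIRST(Q) = {λ, print}.
FIRST(S): from S->Q int P S we get {int, print}; from S->int P we get {int}; from S->print S print we get {print}. So FIRST(S) = {int, print}.
FIRST(P): from P->S P P int we get {int, print}; from P->Q int we get {int, print}; from P->λ we get {λ}. So FIRST(P) = {λ, int, print}.
FOLLOW(S) includes $ since S is the start symbol.
FOLLOW(S): in S->Q int P S, the suffix after S is empty (adds nothing new); in S->print S print, S is followed by print with FIRST {print}; in P->S P P int, S is followed by P P int with FIRST {int, print}. Thus FOLLOW(S) = {$, int, print}.
FOLLOW(P): in S->Q int P S, P is followed by S with FIRST {int, print}; in S->int P, the suffix after P is empty, so FOLLOW(P) ⊇ FOLLOW(S) = {$, int, print}; in P->S P P int (occurrence 1), P is followed by P int with FIRST {int, print}; in P->S P P int (occurrence 2), P is followed by int with FIRST {int}. Thus FOLLOW(P) = {$, int, print}.
FOLLOW(Q): in S->Q int P S, Q is followed by int P S with FIRST {int}; in P->Q int, Q is followed by int with FIRST {int}. Thus FOLLOW(Q) = {int}.

{$, int, print}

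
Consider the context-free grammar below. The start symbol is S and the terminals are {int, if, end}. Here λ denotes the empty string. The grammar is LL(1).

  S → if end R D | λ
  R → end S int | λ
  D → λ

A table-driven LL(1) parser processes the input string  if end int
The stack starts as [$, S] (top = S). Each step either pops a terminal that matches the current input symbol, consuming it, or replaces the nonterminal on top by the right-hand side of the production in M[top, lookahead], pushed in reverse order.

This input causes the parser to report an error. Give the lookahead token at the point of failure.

int

step 1: stack=$ S  input=if end int $  — expand S → if end R D
step 2: stack=$ D R end if  input=if end int $  — match if
step 3: stack=$ D R end  input=end int $  — match end
step 4: stack=$ D R  input=int $  — expand R → λ
step 5: stack=$ D  input=int $  — expand D → λ
step 6: stack=$  input=int $  — error: stack empty but input remains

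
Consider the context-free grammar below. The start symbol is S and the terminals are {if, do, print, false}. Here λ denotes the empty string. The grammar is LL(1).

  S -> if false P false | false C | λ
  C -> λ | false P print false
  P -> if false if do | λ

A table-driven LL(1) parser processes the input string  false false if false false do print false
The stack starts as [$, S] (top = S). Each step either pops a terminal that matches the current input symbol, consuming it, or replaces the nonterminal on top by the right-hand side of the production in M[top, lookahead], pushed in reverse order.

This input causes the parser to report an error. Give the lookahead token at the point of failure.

step 1: stack=$ S  input=false false if false false do print false $  — expand S -> false C
step 2: stack=$ C false  input=false false if false false do print false $  — match false
step 3: stack=$ C  input=false if false false do print false $  — expand C -> false P print false
step 4: stack=$ false print P false  input=false if false false do print false $  — match false
step 5: stack=$ false print P  input=if false false do print false $  — expand P -> if false if do
step 6: stack=$ false print do if false if  input=if false false do print false $  — match if
step 7: stack=$ false print do if false  input=false false do print false $  — match false
step 8: stack=$ false print do if  input=false do print false $  — error: top is terminal if but lookahead is false

false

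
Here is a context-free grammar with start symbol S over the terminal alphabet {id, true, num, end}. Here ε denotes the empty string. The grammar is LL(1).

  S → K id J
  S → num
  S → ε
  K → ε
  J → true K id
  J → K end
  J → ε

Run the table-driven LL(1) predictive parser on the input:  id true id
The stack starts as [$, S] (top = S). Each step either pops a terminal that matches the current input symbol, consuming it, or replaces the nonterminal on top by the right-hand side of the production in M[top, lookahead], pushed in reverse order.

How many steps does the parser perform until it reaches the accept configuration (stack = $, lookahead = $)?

     Stack        Input         Action
  1  $ S          id true id $  expand S → K id J
  2  $ J id K     id true id $  expand K → ε
  3  $ J id       id true id $  match id
  4  $ J          true id $     expand J → true K id
  5  $ id K true  true id $     match true
  6  $ id K       id $          expand K → ε
  7  $ id         id $          match id
Accept reached after 7 steps.

7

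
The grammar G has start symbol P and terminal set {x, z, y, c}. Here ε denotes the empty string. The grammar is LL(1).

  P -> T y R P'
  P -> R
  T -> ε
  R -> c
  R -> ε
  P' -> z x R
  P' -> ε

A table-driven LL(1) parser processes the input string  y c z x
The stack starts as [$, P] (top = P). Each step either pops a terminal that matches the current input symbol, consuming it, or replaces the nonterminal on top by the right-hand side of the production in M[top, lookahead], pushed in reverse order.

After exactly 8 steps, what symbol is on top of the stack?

R

     Stack       Input      Action
  1  $ P         y c z x $  expand P -> T y R P'
  2  $ P' R y T  y c z x $  expand T -> ε
  3  $ P' R y    y c z x $  match y
  4  $ P' R      c z x $    expand R -> c
  5  $ P' c      c z x $    match c
  6  $ P'        z x $      expand P' -> z x R
  7  $ R x z     z x $      match z
  8  $ R x       x $        match x
Stack after step 8: $ R (top = R).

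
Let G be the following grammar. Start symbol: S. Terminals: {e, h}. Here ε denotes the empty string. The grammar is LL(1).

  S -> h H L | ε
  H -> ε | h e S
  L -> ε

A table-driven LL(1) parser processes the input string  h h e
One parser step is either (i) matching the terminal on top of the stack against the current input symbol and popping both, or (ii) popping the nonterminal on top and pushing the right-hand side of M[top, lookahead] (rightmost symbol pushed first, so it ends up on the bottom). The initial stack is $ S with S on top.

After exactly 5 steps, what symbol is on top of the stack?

S

     Stack      Input    Action
  1  $ S        h h e $  expand S -> h H L
  2  $ L H h    h h e $  match h
  3  $ L H      h e $    expand H -> h e S
  4  $ L S e h  h e $    match h
  5  $ L S e    e $      match e
Stack after step 5: $ L S (top = S).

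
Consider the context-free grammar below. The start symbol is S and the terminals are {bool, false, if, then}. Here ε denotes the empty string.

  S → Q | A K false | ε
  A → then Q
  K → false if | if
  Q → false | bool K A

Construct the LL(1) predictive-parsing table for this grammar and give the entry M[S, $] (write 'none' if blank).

FIRST(A): from A→then Q we get {then}. So FIRST(A) = {then}.
FIRST(K): from K→false if we get {false}; from K→if we get {if}. So FIRST(K) = {false, if}.
FIRST(Q): from Q→false we get {false}; from Q→bool K A we get {bool}. So FIRST(Q) = {bool, false}.
FIRST(S): from S→Q we get {bool, false}; from S→A K false we get {then}; from S→ε we get {ε}. So FIRST(S) = {ε, bool, false, then}.
FOLLOW(S) includes $ since S is the start symbol.
FOLLOW(S): S appears on no right-hand side. Thus FOLLOW(S) = {$}.
For S → Q: FIRST(Q) = {bool, false}, so it goes in M[S, t] for t ∈ {bool, false}.
For S → A K false: FIRST(A K false) = {then}, so it goes in M[S, t] for t ∈ {then}.
For S → ε: FIRST(ε) = {ε}, so it goes in M[S, t] for t ∈ {}; since ε ∈ FIRST, also for every t ∈ FOLLOW(S) = {$}.

S → ε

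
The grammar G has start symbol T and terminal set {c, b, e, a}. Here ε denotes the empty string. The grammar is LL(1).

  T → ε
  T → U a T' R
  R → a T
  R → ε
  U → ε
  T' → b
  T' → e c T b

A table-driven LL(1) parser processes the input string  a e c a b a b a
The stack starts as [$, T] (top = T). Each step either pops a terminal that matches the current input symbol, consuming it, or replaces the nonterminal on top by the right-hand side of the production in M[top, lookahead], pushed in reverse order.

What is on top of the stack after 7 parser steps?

U

step 1: stack=$ T  input=a e c a b a b a $  — expand T → U a T' R
step 2: stack=$ R T' a U  input=a e c a b a b a $  — expand U → ε
step 3: stack=$ R T' a  input=a e c a b a b a $  — match a
step 4: stack=$ R T'  input=e c a b a b a $  — expand T' → e c T b
step 5: stack=$ R b T c e  input=e c a b a b a $  — match e
step 6: stack=$ R b T c  input=c a b a b a $  — match c
step 7: stack=$ R b T  input=a b a b a $  — expand T → U a T' R
Stack after step 7: $ R b R T' a U (top = U).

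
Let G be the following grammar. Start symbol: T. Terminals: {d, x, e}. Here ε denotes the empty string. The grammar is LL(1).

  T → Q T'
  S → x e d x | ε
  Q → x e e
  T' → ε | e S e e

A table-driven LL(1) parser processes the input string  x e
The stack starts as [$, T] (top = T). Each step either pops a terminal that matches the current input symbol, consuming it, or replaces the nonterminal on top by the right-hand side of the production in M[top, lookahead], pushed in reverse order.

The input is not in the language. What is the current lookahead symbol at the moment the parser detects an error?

$

     Stack       Input  Action
  1  $ T         x e $  expand T → Q T'
  2  $ T' Q      x e $  expand Q → x e e
  3  $ T' e e x  x e $  match x
  4  $ T' e e    e $    match e
  5  $ T' e      $      error: top is terminal e but lookahead is $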